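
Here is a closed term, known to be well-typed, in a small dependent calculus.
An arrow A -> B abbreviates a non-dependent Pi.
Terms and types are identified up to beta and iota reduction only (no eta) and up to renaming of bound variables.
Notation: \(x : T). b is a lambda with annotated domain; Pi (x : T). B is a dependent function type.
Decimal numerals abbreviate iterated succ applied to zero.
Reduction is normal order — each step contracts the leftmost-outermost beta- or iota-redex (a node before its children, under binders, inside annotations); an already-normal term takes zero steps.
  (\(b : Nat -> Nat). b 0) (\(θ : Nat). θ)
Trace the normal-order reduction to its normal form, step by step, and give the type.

normal-order reduction:
  (\(b : Nat -> Nat). b 0) (\(θ : Nat). θ)
  ~> (\(b : Nat). b) 0
  ~> 0
the term's type:
  Nat


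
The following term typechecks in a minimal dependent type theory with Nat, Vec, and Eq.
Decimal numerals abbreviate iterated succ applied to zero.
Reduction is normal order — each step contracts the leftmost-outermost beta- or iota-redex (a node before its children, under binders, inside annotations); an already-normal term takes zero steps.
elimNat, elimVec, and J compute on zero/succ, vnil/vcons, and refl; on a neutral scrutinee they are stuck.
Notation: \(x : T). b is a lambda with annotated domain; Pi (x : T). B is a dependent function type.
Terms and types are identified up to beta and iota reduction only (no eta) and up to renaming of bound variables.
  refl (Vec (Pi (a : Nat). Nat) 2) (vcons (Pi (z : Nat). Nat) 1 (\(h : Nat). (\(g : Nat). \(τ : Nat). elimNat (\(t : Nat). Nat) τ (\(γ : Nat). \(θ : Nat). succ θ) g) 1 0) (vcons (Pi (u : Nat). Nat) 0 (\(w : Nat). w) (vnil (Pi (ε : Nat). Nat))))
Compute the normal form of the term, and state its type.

resulting normal form:
  refl (Vec (Pi (a : Nat). Nat) 2) (vcons (Pi (z : Nat). Nat) 1 (\(h : Nat). 1) (vcons (Pi (g : Nat). Nat) 0 (\(τ : Nat). τ) (vnil (Pi (t : Nat). Nat))))
the term's type:
  Eq (Vec (Pi (a : Nat). Nat) 2) (vcons (Pi (z : Nat). Nat) 1 (\(h : Nat). 1) (vcons (Pi (g : Nat). Nat) 0 (\(τ : Nat). τ) (vnil (Pi (t : Nat). Nat)))) (vcons (Pi (γ : Nat). Nat) 1 (\(θ : Nat). 1) (vcons (Pi (u : Nat). Nat) 0 (\(w : Nat). w) (vnil (Pi (ε : Nat). Nat))))


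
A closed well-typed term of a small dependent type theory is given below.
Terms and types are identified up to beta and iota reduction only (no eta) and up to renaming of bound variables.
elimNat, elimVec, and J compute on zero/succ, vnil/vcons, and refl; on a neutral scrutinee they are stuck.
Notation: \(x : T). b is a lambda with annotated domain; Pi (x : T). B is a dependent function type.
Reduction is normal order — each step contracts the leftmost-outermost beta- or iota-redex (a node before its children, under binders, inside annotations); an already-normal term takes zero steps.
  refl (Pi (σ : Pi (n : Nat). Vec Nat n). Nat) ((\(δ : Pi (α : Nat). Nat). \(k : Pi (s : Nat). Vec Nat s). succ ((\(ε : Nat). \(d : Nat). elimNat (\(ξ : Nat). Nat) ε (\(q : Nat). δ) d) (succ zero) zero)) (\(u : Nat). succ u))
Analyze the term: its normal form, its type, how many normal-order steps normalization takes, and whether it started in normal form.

resulting normal form:
  refl (Pi (σ : Pi (n : Nat). Vec Nat n). Nat) (\(δ : Pi (α : Nat). Vec Nat α). succ (succ zero))
type:
  Eq (Pi (σ : Pi (n : Nat). Vec Nat n). Nat) (\(δ : Pi (α : Nat). Vec Nat α). succ (succ zero)) (\(k : Pi (s : Nat). Vec Nat s). succ (succ zero))
reduction steps (normal order): 4
started in normal form: no
first redex: a beta-redex


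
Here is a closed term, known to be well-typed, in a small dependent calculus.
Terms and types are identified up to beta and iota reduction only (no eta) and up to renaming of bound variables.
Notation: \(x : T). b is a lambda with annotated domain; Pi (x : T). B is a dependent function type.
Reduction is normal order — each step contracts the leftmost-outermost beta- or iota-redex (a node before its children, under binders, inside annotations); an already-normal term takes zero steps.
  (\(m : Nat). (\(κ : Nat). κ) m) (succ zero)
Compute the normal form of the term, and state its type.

normal form:
  succ zero
inferred type:
  Nat


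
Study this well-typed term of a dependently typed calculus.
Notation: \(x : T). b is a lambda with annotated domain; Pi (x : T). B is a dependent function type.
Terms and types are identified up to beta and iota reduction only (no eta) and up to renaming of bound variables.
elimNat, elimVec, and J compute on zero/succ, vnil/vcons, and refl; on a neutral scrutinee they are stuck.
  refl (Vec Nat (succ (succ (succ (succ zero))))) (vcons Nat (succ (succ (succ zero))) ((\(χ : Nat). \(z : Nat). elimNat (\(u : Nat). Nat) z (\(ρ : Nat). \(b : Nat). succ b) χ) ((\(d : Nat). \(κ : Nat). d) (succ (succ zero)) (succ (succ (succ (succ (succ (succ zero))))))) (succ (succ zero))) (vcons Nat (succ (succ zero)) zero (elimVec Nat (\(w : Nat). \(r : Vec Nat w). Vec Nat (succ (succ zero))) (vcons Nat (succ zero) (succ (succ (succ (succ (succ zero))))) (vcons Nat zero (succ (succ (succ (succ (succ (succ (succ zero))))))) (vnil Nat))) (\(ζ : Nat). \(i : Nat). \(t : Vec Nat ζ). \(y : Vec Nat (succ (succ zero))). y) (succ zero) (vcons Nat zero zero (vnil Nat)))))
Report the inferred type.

inferred type:
  Eq (Vec Nat (succ (succ (succ (succ zero))))) (vcons Nat (succ (succ (succ zero))) (succ (succ (succ (succ zero)))) (vcons Nat (succ (succ zero)) zero (vcons Nat (succ zero) (succ (succ (succ (succ (succ zero))))) (vcons Nat zero (succ (succ (succ (succ (succ (succ (succ zero))))))) (vnil Nat))))) (vcons Nat (succ (succ (succ zero))) (succ (succ (succ (succ zero)))) (vcons Nat (succ (succ zero)) zero (vcons Nat (succ zero) (succ (succ (succ (succ (succ zero))))) (vcons Nat zero (succ (succ (succ (succ (succ (succ (succ zero))))))) (vnil Nat)))))


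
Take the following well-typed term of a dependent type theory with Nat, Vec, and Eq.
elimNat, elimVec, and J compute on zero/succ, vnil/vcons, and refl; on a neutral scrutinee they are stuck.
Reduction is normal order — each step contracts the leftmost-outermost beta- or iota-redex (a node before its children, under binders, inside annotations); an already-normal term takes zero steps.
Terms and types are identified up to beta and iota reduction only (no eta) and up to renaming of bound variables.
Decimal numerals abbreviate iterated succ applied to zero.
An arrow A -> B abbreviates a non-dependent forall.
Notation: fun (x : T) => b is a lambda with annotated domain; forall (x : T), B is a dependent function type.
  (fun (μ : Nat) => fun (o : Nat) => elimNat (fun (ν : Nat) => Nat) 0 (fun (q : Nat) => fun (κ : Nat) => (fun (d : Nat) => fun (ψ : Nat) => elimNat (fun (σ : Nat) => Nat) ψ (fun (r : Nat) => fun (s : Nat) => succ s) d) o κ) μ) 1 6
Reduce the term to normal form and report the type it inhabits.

reduced normal form:
  6
type:
  Nat
observation: normalization takes exactly 27 steps under the normal-order strategy.


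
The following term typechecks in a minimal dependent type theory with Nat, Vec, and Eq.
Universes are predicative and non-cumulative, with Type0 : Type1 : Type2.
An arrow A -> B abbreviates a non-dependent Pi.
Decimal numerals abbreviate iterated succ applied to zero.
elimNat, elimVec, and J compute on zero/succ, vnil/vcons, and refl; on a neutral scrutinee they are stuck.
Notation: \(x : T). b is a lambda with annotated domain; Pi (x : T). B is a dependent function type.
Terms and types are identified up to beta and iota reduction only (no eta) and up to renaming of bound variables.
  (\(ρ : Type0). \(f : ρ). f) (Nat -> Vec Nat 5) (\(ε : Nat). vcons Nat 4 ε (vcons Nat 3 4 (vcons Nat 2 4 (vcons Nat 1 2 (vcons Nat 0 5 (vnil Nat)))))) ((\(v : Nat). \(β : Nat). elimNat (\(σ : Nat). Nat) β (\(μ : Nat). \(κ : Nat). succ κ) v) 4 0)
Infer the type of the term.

inferred type:
  Vec Nat 5


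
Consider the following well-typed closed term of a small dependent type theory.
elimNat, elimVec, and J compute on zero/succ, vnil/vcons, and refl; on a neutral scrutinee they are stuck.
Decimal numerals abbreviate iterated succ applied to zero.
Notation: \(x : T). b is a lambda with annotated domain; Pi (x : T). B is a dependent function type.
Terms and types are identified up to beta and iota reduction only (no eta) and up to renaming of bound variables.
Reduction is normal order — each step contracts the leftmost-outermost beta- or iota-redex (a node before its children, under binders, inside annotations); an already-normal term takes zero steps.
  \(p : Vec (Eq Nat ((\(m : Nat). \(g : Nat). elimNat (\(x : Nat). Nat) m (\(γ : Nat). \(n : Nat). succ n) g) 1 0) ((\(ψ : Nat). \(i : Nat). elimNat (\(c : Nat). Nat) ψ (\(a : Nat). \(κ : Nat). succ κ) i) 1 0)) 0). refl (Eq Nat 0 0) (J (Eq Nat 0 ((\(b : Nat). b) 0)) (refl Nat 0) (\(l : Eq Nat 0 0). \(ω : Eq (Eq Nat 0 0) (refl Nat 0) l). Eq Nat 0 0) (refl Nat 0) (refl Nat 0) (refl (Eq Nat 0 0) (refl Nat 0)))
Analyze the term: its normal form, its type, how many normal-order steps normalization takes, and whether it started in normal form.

reduced normal form:
  \(p : Vec (Eq Nat 1 1) 0). refl (Eq Nat 0 0) (refl Nat 0)
inferred type:
  Pi (p : Vec (Eq Nat 1 1) 0). Eq (Eq Nat 0 0) (refl Nat 0) (refl Nat 0)
reduction steps (normal order): 7
started in normal form: no
first contracted redex: a beta-redex


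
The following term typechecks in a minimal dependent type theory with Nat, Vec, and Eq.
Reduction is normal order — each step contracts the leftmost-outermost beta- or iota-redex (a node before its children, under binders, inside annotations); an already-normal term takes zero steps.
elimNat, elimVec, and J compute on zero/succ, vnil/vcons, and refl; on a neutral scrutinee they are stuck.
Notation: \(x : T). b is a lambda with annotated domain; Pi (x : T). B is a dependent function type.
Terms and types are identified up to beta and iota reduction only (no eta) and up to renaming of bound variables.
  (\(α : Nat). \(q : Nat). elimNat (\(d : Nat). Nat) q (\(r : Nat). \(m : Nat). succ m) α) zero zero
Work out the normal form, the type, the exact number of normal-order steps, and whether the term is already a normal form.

normal form:
  zero
the term's type:
  Nat
normal-order step count: 3
started in normal form: no
first contracted redex: a beta-redex


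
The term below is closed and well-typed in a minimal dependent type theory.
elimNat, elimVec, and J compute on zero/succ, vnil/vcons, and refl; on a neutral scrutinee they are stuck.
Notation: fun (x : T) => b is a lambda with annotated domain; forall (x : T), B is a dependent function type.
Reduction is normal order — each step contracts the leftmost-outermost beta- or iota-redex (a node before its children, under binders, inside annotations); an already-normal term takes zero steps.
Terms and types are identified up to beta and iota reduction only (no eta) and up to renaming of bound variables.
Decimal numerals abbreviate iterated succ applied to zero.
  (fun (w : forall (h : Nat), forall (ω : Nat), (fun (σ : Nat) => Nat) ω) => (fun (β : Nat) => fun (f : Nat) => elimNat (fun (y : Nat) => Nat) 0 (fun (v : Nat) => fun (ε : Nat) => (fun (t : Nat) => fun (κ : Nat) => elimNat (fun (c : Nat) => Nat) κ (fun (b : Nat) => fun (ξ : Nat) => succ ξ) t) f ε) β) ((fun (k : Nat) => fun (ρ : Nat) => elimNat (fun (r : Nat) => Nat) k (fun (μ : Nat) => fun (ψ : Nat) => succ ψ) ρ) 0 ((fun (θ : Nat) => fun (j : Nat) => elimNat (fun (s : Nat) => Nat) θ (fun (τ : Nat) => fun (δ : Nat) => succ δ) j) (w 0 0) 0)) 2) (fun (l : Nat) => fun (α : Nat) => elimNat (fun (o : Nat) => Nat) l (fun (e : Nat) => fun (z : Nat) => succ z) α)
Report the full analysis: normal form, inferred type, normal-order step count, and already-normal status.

reduced normal form:
  0
inferred type:
  Nat
reduction steps (normal order): 22
started in normal form: no
first contracted redex: a beta-redex


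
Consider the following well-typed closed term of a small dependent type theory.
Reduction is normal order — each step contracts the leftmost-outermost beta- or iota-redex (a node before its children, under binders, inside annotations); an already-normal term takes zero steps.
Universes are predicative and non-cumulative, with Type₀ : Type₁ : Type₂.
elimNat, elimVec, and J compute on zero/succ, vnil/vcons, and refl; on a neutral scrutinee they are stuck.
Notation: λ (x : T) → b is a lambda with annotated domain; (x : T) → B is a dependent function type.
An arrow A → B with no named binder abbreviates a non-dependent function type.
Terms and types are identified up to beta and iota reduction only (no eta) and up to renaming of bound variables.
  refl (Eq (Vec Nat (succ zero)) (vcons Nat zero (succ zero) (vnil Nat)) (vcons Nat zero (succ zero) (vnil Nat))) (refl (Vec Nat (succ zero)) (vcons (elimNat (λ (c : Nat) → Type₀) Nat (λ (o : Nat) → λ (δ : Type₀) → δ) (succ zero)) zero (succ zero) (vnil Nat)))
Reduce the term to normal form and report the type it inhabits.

resulting normal form:
  refl (Eq (Vec Nat (succ zero)) (vcons Nat zero (succ zero) (vnil Nat)) (vcons Nat zero (succ zero) (vnil Nat))) (refl (Vec Nat (succ zero)) (vcons Nat zero (succ zero) (vnil Nat)))
inferred type:
  Eq (Eq (Vec Nat (succ zero)) (vcons Nat zero (succ zero) (vnil Nat)) (vcons Nat zero (succ zero) (vnil Nat))) (refl (Vec Nat (succ zero)) (vcons Nat zero (succ zero) (vnil Nat))) (refl (Vec Nat (succ zero)) (vcons Nat zero (succ zero) (vnil Nat)))


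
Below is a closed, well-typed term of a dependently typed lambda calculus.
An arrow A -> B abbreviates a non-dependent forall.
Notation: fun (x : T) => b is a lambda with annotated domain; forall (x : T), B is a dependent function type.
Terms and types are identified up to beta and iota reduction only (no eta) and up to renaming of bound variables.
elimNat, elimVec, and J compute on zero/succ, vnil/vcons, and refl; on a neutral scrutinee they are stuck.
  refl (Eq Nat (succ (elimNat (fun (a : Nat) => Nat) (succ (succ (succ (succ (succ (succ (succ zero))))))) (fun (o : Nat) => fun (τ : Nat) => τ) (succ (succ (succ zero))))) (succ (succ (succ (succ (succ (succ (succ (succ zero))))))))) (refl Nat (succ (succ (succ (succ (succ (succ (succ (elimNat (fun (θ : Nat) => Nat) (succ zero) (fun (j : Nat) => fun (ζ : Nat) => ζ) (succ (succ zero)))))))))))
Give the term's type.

inferred type:
  Eq (Eq Nat (succ (succ (succ (succ (succ (succ (succ (succ zero)))))))) (succ (succ (succ (succ (succ (succ (succ (succ zero))))))))) (refl Nat (succ (succ (succ (succ (succ (succ (succ (succ zero))))))))) (refl Nat (succ (succ (succ (succ (succ (succ (succ (succ zero)))))))))


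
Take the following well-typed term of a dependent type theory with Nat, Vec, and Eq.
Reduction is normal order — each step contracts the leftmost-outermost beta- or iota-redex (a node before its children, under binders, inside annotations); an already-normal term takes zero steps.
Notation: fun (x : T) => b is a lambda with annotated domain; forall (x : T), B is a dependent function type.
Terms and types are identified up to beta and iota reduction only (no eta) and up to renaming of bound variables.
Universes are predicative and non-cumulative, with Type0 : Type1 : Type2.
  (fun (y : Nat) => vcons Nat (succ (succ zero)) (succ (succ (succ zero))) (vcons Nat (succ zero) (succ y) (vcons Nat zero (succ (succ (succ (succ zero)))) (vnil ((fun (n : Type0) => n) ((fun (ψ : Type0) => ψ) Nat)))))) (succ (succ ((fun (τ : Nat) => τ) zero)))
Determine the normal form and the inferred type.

resulting normal form:
  vcons Nat (succ (succ zero)) (succ (succ (succ zero))) (vcons Nat (succ zero) (succ (succ (succ zero))) (vcons Nat zero (succ (succ (succ (succ zero)))) (vnil Nat)))
inferred type:
  Vec Nat (succ (succ (succ zero)))


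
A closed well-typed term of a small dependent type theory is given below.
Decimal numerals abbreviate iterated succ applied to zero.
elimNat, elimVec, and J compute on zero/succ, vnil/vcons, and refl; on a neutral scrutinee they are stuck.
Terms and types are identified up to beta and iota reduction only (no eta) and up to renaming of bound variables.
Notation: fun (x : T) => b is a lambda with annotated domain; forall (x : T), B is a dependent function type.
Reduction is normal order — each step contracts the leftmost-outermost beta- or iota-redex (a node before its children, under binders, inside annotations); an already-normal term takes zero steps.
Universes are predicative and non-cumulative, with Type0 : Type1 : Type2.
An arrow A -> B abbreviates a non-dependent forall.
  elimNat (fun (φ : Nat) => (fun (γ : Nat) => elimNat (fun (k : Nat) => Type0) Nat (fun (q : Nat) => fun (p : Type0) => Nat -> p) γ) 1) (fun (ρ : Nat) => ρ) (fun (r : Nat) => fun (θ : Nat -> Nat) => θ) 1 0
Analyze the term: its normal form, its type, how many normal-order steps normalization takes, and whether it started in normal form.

reduced normal form:
  0
inferred type:
  Nat
steps to reach normal form (normal order): 5
already normal: no
first redex: an elimNat iota-redex


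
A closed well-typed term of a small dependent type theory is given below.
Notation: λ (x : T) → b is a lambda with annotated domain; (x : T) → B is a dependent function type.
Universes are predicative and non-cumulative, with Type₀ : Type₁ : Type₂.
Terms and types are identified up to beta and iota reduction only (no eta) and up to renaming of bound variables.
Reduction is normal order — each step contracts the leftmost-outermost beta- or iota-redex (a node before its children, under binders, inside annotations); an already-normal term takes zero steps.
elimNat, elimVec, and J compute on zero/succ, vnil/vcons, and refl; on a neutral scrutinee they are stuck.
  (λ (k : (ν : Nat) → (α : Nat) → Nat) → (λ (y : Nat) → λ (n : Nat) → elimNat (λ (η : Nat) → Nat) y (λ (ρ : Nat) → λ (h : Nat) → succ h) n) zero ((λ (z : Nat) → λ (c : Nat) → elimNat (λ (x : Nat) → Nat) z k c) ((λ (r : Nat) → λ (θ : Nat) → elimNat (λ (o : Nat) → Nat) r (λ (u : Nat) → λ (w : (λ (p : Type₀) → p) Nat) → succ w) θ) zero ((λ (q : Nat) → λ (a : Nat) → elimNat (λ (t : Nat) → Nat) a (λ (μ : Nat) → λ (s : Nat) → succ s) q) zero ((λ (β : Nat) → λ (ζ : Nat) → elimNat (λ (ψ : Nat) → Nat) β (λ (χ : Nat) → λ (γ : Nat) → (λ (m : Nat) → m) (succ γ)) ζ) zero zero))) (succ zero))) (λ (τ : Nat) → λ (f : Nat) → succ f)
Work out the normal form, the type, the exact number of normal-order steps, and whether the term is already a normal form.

resulting normal form:
  succ zero
the term's type:
  Nat
normal-order step count: 23
term was already normal: no
first contracted redex: a beta-redex


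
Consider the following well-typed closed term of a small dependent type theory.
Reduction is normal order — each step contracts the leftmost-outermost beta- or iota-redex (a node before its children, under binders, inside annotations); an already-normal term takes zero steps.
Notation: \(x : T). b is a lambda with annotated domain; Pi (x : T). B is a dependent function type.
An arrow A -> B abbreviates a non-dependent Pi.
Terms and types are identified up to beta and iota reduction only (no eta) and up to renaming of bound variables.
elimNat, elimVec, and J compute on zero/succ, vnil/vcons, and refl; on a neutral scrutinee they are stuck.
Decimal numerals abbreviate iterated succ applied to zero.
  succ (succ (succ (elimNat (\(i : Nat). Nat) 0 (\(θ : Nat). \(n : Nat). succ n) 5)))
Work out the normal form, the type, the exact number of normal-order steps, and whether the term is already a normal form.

reduced normal form:
  8
the term's type:
  Nat
normal-order step count: 16
already normal: no
first contracted redex: an elimNat iota-redex


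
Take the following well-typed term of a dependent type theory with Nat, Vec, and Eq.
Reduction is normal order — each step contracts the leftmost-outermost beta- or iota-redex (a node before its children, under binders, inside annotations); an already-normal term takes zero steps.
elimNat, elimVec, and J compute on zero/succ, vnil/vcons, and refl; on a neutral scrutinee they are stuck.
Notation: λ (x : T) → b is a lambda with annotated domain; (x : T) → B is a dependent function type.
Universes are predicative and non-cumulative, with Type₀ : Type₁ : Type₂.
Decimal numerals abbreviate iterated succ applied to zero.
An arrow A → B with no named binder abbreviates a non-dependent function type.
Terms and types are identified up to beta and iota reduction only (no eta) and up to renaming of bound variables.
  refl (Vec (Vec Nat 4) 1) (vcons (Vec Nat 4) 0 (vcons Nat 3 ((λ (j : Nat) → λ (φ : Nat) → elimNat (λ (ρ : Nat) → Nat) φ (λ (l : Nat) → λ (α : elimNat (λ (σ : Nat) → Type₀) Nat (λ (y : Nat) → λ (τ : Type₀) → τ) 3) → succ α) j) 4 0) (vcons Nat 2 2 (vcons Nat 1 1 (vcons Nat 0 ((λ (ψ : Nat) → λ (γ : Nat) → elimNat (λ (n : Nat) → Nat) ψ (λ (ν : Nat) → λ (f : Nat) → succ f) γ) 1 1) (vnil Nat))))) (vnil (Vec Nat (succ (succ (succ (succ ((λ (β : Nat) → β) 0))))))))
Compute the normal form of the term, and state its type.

reduced normal form:
  refl (Vec (Vec Nat 4) 1) (vcons (Vec Nat 4) 0 (vcons Nat 3 4 (vcons Nat 2 2 (vcons Nat 1 1 (vcons Nat 0 2 (vnil Nat))))) (vnil (Vec Nat 4)))
inferred type:
  Eq (Vec (Vec Nat 4) 1) (vcons (Vec Nat 4) 0 (vcons Nat 3 4 (vcons Nat 2 2 (vcons Nat 1 1 (vcons Nat 0 2 (vnil Nat))))) (vnil (Vec Nat 4))) (vcons (Vec Nat 4) 0 (vcons Nat 3 4 (vcons Nat 2 2 (vcons Nat 1 1 (vcons Nat 0 2 (vnil Nat))))) (vnil (Vec Nat 4)))


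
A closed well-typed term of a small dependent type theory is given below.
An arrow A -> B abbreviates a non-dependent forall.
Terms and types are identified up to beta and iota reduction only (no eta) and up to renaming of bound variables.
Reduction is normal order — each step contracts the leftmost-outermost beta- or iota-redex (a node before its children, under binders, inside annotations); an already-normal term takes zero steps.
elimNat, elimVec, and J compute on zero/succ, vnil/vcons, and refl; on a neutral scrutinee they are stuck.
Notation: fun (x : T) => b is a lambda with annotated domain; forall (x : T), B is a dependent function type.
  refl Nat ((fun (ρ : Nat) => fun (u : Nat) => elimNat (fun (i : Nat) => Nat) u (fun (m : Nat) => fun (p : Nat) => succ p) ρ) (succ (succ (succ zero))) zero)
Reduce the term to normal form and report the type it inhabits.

normal form:
  refl Nat (succ (succ (succ zero)))
the term's type:
  Eq Nat (succ (succ (succ zero))) (succ (succ (succ zero)))


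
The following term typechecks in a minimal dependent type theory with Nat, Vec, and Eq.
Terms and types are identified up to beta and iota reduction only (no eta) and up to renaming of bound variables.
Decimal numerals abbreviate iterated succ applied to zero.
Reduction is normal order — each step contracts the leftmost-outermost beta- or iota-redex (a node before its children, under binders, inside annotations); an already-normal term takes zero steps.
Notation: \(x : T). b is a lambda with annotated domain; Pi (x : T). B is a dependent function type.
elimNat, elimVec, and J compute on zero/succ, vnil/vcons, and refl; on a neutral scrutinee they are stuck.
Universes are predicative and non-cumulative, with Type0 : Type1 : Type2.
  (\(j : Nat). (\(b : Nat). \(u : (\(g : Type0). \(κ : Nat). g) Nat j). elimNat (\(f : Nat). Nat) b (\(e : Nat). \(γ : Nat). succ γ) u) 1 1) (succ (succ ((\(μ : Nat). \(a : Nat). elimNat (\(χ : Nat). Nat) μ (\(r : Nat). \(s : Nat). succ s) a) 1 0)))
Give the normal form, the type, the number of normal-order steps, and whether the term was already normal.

resulting normal form:
  2
type:
  Nat
reduction steps (normal order): 7
already normal: no
first contracted redex: a beta-redex


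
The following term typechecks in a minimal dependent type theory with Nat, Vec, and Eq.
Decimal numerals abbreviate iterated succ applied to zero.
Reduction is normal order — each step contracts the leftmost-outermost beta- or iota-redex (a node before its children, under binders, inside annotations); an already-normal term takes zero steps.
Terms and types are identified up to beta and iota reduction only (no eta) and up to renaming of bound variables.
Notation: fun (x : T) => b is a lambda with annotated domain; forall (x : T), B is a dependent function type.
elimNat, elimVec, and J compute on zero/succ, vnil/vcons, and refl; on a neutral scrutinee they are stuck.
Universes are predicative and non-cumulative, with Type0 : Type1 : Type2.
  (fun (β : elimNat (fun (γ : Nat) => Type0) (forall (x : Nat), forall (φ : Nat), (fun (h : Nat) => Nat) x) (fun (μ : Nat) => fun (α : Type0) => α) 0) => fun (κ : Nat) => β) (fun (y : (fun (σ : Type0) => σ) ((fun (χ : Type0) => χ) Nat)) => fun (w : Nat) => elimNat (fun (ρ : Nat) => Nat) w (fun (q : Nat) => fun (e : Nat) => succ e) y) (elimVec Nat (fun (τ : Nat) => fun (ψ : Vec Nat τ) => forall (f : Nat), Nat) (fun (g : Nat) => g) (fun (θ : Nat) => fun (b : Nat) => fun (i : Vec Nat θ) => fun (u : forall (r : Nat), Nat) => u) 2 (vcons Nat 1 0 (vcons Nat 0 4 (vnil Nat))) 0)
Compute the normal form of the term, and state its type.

normal form:
  fun (β : Nat) => fun (γ : Nat) => elimNat (fun (x : Nat) => Nat) γ (fun (φ : Nat) => fun (h : Nat) => succ h) β
the term's type:
  forall (β : Nat), forall (γ : Nat), Nat


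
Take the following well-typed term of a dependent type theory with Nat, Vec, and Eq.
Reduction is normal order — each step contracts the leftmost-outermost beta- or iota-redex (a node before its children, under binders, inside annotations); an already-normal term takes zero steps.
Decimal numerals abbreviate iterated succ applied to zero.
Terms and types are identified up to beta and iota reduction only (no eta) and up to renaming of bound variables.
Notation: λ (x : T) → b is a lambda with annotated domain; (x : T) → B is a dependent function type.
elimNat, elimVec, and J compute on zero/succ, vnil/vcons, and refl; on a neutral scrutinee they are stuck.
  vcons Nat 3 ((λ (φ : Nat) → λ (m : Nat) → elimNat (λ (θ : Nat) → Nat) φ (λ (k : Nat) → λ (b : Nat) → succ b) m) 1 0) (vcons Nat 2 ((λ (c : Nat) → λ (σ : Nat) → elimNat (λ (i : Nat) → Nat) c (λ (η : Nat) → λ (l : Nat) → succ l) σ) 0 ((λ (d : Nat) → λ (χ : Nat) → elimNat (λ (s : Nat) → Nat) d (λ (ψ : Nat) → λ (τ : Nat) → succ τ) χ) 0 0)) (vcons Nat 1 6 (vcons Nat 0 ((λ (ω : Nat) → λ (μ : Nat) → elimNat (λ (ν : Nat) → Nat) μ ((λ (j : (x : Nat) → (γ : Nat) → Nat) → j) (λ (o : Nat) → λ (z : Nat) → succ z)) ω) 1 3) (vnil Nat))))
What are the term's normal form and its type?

resulting normal form:
  vcons Nat 3 1 (vcons Nat 2 0 (vcons Nat 1 6 (vcons Nat 0 4 (vnil Nat))))
type:
  Vec Nat 4
observation: 16 normal-order steps normalize the term, beginning with a beta-redex.


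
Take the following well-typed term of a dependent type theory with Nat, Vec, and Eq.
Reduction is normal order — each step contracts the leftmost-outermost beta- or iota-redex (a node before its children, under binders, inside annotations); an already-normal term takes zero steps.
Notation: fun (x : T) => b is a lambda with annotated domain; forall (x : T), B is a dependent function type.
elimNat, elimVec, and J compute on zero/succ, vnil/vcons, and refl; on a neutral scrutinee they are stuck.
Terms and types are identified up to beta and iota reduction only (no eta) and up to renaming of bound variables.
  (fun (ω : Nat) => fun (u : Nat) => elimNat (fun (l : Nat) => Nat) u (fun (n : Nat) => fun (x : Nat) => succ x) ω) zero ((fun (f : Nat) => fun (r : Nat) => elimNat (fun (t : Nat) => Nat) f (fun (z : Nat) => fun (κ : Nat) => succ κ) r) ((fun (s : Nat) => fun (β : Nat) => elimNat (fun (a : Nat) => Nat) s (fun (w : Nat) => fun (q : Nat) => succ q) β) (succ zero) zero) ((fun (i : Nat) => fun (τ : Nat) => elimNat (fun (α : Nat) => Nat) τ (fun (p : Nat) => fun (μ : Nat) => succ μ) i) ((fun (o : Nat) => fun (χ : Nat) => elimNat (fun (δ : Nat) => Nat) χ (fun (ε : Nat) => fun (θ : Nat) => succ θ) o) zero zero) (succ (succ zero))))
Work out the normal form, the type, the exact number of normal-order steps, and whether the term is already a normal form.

normal form:
  succ (succ (succ zero))
inferred type:
  Nat
normal-order step count: 21
already normal: no
first contracted redex: a beta-redex


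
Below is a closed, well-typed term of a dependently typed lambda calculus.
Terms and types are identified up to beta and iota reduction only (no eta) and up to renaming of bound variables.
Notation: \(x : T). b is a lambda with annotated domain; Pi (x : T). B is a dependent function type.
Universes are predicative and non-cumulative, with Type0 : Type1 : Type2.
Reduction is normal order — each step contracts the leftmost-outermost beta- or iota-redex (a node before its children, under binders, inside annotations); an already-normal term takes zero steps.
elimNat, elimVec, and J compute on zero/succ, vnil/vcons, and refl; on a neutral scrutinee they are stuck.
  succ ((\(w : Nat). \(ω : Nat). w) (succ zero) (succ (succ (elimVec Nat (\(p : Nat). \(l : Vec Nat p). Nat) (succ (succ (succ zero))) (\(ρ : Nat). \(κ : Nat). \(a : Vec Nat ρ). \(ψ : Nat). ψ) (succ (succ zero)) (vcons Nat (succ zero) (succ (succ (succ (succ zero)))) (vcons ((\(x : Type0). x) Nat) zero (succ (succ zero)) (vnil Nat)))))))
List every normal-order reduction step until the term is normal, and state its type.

normal-order reduction:
  succ ((\(w : Nat). \(ω : Nat). w) (succ zero) (succ (succ (elimVec Nat (\(p : Nat). \(l : Vec Nat p). Nat) (succ (succ (succ zero))) (\(ρ : Nat). \(κ : Nat). \(a : Vec Nat ρ). \(ψ : Nat). ψ) (succ (succ zero)) (vcons Nat (succ zero) (succ (succ (succ (succ zero)))) (vcons ((\(x : Type0). x) Nat) zero (succ (succ zero)) (vnil Nat)))))))
  ~> succ ((\(w : Nat). succ zero) (succ (succ (elimVec Nat (\(ω : Nat). \(p : Vec Nat ω). Nat) (succ (succ (succ zero))) (\(l : Nat). \(ρ : Nat). \(κ : Vec Nat l). \(a : Nat). a) (succ (succ zero)) (vcons Nat (succ zero) (succ (succ (succ (succ zero)))) (vcons ((\(ψ : Type0). ψ) Nat) zero (succ (succ zero)) (vnil Nat)))))))
  ~> succ (succ zero)
the term's type:
  Nat


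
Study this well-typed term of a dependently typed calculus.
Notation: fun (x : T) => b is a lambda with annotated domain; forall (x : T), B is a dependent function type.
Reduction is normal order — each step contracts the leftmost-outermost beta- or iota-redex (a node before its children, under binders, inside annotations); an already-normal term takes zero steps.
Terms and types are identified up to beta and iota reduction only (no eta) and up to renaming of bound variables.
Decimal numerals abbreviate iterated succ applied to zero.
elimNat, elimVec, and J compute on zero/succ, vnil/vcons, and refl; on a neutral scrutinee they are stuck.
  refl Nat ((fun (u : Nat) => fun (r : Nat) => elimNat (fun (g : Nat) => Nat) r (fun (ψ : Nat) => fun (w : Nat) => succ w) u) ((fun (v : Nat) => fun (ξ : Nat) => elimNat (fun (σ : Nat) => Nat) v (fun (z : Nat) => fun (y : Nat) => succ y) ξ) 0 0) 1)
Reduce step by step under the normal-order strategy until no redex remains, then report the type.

normal-order reduction:
  refl Nat ((fun (u : Nat) => fun (r : Nat) => elimNat (fun (g : Nat) => Nat) r (fun (ψ : Nat) => fun (w : Nat) => succ w) u) ((fun (v : Nat) => fun (ξ : Nat) => elimNat (fun (σ : Nat) => Nat) v (fun (z : Nat) => fun (y : Nat) => succ y) ξ) 0 0) 1)
  ~> refl Nat ((fun (u : Nat) => elimNat (fun (r : Nat) => Nat) u (fun (g : Nat) => fun (ψ : Nat) => succ ψ) ((fun (w : Nat) => fun (v : Nat) => elimNat (fun (ξ : Nat) => Nat) w (fun (σ : Nat) => fun (z : Nat) => succ z) v) 0 0)) 1)
  ~> refl Nat (elimNat (fun (u : Nat) => Nat) 1 (fun (r : Nat) => fun (g : Nat) => succ g) ((fun (ψ : Nat) => fun (w : Nat) => elimNat (fun (v : Nat) => Nat) ψ (fun (ξ : Nat) => fun (σ : Nat) => succ σ) w) 0 0))
  ~> refl Nat (elimNat (fun (u : Nat) => Nat) 1 (fun (r : Nat) => fun (g : Nat) => succ g) ((fun (ψ : Nat) => elimNat (fun (w : Nat) => Nat) 0 (fun (v : Nat) => fun (ξ : Nat) => succ ξ) ψ) 0))
  ~> refl Nat (elimNat (fun (u : Nat) => Nat) 1 (fun (r : Nat) => fun (g : Nat) => succ g) (elimNat (fun (ψ : Nat) => Nat) 0 (fun (w : Nat) => fun (v : Nat) => succ v) 0))
  ~> refl Nat (elimNat (fun (u : Nat) => Nat) 1 (fun (r : Nat) => fun (g : Nat) => succ g) 0)
  ~> refl Nat 1
inferred type:
  Eq Nat 1 1


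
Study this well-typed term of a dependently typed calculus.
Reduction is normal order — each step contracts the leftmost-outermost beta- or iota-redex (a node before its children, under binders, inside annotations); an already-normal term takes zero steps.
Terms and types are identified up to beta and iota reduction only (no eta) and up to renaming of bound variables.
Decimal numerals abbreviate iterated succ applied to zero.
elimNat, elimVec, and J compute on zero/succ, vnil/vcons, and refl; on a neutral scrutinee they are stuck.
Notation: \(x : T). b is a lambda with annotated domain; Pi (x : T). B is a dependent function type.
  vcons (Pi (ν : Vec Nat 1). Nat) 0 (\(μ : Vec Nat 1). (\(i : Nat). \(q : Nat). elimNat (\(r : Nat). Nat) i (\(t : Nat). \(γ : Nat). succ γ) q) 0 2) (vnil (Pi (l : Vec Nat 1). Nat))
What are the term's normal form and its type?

reduced normal form:
  vcons (Pi (ν : Vec Nat 1). Nat) 0 (\(μ : Vec Nat 1). 2) (vnil (Pi (i : Vec Nat 1). Nat))
type:
  Vec (Pi (ν : Vec Nat 1). Nat) 1


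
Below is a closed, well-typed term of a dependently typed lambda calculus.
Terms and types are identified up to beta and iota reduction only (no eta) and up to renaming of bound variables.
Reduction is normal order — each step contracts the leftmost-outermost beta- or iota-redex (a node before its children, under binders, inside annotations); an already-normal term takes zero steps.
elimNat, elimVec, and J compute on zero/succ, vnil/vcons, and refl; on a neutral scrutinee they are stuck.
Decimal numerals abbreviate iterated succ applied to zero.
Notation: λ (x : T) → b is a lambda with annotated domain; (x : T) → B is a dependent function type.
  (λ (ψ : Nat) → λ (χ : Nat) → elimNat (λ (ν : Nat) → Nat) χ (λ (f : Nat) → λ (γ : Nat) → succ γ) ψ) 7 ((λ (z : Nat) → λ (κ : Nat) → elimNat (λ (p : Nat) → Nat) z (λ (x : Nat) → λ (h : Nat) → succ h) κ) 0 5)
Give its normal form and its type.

reduced normal form:
  12
the term's type:
  Nat
observation: the leftmost-outermost redex is a beta-redex, and normalization takes 42 steps.


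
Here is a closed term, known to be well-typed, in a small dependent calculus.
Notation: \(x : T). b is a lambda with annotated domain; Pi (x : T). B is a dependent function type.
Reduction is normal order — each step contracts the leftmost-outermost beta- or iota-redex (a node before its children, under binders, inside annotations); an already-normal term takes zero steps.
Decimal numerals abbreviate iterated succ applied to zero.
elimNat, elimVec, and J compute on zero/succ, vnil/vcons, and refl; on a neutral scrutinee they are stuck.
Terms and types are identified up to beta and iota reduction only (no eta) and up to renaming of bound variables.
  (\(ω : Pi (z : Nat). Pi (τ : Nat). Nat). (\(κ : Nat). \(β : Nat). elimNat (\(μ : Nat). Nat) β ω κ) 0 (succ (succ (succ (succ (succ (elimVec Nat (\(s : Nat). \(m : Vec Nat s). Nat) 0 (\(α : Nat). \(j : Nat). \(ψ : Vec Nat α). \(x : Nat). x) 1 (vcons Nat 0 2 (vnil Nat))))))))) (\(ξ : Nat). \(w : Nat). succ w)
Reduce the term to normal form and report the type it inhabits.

resulting normal form:
  5
type:
  Nat
observation: contracting a beta-redex first, the term normalizes in 10 steps.


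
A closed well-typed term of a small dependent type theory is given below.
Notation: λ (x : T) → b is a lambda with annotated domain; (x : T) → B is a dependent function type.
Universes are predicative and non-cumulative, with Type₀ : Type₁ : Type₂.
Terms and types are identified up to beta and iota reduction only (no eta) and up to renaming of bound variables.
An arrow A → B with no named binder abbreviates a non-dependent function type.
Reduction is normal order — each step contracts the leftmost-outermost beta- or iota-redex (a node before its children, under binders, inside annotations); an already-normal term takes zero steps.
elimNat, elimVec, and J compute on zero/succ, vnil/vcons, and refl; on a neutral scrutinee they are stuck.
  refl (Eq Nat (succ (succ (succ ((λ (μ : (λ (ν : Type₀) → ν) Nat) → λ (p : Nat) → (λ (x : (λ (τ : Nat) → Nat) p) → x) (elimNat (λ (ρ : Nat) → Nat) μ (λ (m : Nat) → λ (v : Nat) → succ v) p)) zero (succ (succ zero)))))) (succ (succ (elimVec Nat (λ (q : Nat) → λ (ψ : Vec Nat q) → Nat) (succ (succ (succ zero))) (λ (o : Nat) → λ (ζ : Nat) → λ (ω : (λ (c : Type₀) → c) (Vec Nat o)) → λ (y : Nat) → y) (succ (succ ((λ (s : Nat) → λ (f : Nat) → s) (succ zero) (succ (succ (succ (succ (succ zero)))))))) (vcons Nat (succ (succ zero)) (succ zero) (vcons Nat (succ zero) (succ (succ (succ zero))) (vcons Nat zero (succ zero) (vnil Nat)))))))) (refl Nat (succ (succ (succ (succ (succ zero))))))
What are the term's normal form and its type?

resulting normal form:
  refl (Eq Nat (succ (succ (succ (succ (succ zero))))) (succ (succ (succ (succ (succ zero)))))) (refl Nat (succ (succ (succ (succ (succ zero))))))
inferred type:
  Eq (Eq Nat (succ (succ (succ (succ (succ zero))))) (succ (succ (succ (succ (succ zero)))))) (refl Nat (succ (succ (succ (succ (succ zero)))))) (refl Nat (succ (succ (succ (succ (succ zero))))))


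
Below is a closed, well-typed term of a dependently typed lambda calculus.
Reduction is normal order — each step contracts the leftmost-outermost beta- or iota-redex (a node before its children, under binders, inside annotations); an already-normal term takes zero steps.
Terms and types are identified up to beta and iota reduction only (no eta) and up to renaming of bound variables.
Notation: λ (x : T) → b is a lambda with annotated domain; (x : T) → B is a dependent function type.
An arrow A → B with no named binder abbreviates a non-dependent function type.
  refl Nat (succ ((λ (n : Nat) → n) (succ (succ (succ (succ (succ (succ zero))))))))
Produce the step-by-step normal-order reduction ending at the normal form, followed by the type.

reduction (normal order):
  refl Nat (succ ((λ (n : Nat) → n) (succ (succ (succ (succ (succ (succ zero))))))))
  ~> refl Nat (succ (succ (succ (succ (succ (succ (succ zero)))))))
inferred type:
  Eq Nat (succ (succ (succ (succ (succ (succ (succ zero))))))) (succ (succ (succ (succ (succ (succ (succ zero)))))))


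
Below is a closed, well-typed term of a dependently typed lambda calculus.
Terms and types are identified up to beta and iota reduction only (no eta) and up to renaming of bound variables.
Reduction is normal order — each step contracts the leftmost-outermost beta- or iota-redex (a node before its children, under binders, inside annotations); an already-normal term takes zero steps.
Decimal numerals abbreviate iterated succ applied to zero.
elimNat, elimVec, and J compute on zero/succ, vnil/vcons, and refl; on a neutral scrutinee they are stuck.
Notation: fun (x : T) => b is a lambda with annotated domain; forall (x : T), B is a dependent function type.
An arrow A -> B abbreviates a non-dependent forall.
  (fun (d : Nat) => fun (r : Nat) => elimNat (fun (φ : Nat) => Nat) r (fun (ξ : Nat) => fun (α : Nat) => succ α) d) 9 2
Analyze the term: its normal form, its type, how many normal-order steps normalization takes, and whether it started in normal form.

reduced normal form:
  11
the term's type:
  Nat
reduction steps (normal order): 30
term was already normal: no
first redex: a beta-redex


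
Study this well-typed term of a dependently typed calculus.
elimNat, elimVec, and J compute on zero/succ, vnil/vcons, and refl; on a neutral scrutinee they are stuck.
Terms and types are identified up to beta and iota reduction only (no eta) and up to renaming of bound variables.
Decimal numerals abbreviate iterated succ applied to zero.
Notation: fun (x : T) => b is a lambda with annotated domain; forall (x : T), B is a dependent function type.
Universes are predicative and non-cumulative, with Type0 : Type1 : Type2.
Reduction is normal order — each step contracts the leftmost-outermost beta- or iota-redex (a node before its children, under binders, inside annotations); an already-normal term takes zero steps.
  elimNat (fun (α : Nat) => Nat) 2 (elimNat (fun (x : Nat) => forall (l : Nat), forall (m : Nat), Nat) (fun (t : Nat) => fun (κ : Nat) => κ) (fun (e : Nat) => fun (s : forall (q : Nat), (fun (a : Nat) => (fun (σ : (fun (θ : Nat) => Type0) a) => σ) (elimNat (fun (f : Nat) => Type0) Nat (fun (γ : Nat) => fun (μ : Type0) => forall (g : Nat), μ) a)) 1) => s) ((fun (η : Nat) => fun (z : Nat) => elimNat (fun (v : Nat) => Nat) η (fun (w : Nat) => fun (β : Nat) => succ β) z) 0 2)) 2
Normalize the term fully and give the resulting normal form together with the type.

resulting normal form:
  2
inferred type:
  Nat
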